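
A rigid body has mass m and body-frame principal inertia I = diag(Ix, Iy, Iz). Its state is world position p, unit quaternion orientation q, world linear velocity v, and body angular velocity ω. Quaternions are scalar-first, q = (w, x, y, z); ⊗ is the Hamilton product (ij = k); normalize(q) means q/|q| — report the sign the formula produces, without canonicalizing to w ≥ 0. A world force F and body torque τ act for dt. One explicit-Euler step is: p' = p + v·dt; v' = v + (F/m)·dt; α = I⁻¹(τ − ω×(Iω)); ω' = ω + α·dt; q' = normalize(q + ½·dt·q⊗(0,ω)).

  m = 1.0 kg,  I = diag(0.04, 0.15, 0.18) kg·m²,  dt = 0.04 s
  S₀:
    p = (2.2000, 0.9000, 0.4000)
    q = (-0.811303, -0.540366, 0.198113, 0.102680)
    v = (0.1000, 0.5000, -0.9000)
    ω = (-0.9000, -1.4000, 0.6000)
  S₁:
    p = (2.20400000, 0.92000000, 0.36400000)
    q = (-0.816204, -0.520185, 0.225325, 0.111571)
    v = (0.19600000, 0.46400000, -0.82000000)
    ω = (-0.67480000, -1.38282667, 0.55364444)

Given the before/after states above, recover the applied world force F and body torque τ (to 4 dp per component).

v₁ − v₀ = (0.09600000, -0.03600000, 0.08000000)
applied force F = (2.4000, -0.9000, 2.0000)
rate change Δω = (0.22520000, 0.01717333, -0.04635556)
ω₀×(Iω₀) = (-0.0252, 0.0756, 0.1386)
I·α + gyro = (0.2000, 0.1400, -0.0700)

F = (2.4000, -0.9000, 2.0000)
τ = (0.2000, 0.1400, -0.0700)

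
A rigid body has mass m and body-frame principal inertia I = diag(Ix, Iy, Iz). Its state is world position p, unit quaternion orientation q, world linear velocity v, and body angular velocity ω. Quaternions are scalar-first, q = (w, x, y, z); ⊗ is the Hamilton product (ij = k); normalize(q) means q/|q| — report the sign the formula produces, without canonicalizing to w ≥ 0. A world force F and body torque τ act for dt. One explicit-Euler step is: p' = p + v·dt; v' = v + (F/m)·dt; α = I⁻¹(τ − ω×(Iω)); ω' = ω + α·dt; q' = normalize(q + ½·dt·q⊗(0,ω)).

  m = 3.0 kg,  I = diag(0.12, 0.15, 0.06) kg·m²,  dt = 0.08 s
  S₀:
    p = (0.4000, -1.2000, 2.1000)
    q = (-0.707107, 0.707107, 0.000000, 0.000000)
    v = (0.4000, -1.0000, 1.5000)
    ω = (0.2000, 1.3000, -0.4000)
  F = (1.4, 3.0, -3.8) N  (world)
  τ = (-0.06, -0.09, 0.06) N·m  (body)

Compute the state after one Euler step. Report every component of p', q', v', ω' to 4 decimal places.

p' = (0.4320, -1.2800, 2.2200)
q' = (-0.7117, 0.7004, -0.0254, 0.0480)
v' = (0.4373, -0.9200, 1.3987)
ω' = (0.1288, 1.2546, -0.3304)

linear accel F/m = (0.4667, 1.0000, -1.2667)
new position p' = (0.4320, -1.2800, 2.2200)
v' = v + a·dt = (0.4373, -0.9200, 1.3987)
gyro term ω×Iω = (0.0468, -0.0048, 0.0078)
angular accel α = (-0.8900, -0.5680, 0.8700)
ω + α·dt = (0.1288, 1.2546, -0.3304)
Hamilton product q⊗(0,ω) = (-0.1414214, -0.1414214, -0.6363963, 1.2020819)
q + ½dt·q⊗(0,ω), renormalized = (-0.7117, 0.7004, -0.0254, 0.0480)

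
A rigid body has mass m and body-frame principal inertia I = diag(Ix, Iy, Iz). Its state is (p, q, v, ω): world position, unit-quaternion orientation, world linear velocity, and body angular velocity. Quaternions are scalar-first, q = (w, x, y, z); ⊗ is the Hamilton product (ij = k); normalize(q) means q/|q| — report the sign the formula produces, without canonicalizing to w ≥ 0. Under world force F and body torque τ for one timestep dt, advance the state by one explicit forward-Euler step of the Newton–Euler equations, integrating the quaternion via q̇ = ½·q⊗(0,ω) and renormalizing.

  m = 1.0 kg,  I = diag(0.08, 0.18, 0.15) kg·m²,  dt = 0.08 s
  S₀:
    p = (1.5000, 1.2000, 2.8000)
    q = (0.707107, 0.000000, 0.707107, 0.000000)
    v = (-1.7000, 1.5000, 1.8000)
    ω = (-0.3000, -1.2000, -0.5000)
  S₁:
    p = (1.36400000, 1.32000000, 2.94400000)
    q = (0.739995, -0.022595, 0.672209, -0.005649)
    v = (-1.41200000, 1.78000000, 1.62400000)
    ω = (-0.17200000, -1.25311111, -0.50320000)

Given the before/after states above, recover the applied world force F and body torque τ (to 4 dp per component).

F = (3.6000, 3.5000, -2.2000)
τ = (0.1100, -0.1300, 0.0300)

Δv = v₁−v₀ = (0.28800000, 0.28000000, -0.17600000)
F = m·Δv/dt = (3.6000, 3.5000, -2.2000)
ω₁ − ω₀ = (0.12800000, -0.05311111, -0.00320000)
ω₀×(Iω₀) = (-0.0180, -0.0105, 0.0360)
I·α + gyro = (0.1100, -0.1300, 0.0300)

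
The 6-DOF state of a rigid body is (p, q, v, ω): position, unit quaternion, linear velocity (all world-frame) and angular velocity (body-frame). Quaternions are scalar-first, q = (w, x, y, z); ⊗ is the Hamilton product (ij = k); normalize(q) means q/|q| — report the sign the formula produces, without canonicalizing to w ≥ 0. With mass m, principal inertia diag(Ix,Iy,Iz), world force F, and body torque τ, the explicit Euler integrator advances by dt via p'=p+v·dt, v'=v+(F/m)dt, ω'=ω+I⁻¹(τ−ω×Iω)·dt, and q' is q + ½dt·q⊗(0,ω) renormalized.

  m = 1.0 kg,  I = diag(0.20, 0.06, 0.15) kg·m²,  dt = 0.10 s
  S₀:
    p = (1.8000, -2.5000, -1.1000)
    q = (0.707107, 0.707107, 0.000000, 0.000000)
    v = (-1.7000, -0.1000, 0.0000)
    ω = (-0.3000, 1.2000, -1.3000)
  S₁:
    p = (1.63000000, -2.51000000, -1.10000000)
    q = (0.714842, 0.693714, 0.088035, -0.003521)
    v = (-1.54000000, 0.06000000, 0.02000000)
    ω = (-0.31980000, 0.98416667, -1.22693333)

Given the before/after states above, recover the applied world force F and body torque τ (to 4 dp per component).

Δv = v₁−v₀ = (0.16000000, 0.16000000, 0.02000000)
applied force F = (1.6000, 1.6000, 0.2000)
ω₁ − ω₀ = (-0.01980000, -0.21583333, 0.07306667)
τ = I·(Δω/dt) + ω₀×(Iω₀) = (-0.1800, -0.1100, 0.1600)

F = (1.6000, 1.6000, 0.2000)
τ = (-0.1800, -0.1100, 0.1600)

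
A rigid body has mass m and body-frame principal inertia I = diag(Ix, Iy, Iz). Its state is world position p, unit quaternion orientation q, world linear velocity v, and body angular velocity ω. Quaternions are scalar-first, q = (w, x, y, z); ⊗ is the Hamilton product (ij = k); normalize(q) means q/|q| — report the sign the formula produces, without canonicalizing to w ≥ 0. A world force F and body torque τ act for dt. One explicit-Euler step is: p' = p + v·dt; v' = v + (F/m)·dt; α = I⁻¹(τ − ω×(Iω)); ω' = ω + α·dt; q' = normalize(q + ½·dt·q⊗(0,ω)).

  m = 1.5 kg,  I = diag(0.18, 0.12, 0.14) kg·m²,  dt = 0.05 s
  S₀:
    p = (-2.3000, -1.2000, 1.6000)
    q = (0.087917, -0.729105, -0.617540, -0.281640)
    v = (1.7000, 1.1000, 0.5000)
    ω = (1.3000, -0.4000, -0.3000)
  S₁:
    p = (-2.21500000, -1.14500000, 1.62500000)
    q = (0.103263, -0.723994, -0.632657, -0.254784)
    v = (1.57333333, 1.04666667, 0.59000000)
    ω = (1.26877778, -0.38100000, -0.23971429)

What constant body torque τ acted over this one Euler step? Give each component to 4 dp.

Δω = ω₁−ω₀ = (-0.03122222, 0.01900000, 0.06028571)
ω₀×(Iω₀) = (0.0024, -0.0156, 0.0312)
I·α + gyro = (-0.1100, 0.0300, 0.2000)

τ = (-0.1100, 0.0300, 0.2000)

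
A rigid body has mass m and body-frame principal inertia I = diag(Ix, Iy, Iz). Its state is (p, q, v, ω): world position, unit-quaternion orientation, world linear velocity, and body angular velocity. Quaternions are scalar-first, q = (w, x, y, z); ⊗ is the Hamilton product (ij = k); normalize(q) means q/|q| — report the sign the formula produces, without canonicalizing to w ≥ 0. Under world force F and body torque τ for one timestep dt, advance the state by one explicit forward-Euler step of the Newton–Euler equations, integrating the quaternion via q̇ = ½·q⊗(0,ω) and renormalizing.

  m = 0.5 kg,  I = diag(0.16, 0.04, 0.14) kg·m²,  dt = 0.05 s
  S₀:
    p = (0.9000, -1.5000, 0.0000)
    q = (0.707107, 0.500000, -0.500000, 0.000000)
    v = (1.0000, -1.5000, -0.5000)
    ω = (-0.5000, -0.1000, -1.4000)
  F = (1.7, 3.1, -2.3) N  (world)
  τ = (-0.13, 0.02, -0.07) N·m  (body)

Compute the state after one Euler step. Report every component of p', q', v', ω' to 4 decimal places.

linear accel F/m = (3.4000, 6.2000, -4.6000)
p' = p + v·dt = (0.9500, -1.5750, -0.0250)
v + (F/m)dt = (1.1700, -1.1900, -0.7300)
ω×(Iω) gyroscopic = (0.0140, 0.0140, -0.0060)
α = I⁻¹(τ − ω×Iω) = (-0.9000, 0.1500, -0.4571)
ω' = ω + α·dt = (-0.5450, -0.0925, -1.4229)
q⊗(0,ω) = (0.2000000, 0.3464465, 0.6292893, -1.2899498)
q' = normalize(q + ½dt·q⊗(0,ω)) = (0.7116, 0.5083, -0.4839, -0.0322)

p' = (0.9500, -1.5750, -0.0250)
q' = (0.7116, 0.5083, -0.4839, -0.0322)
v' = (1.1700, -1.1900, -0.7300)
ω' = (-0.5450, -0.0925, -1.4229)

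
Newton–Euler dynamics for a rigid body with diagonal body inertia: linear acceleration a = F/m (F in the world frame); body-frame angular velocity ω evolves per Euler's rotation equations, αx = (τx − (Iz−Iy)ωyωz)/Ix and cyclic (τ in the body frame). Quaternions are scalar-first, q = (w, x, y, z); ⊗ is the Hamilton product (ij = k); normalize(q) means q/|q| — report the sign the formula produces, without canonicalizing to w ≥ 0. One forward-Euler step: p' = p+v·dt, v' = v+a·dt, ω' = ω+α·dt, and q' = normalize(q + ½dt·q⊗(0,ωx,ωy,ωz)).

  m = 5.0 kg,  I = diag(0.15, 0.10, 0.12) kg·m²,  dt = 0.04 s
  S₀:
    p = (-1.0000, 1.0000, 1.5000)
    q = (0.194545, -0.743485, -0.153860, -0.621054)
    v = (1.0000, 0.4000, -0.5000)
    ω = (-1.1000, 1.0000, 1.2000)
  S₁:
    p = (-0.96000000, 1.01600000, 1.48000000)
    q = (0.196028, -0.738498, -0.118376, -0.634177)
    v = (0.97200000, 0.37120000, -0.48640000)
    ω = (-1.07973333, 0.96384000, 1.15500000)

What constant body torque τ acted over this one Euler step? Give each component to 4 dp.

Δω = ω₁−ω₀ = (0.02026667, -0.03616000, -0.04500000)
I·α + gyro = (0.1000, -0.1300, -0.0800)

τ = (0.1000, -0.1300, -0.0800)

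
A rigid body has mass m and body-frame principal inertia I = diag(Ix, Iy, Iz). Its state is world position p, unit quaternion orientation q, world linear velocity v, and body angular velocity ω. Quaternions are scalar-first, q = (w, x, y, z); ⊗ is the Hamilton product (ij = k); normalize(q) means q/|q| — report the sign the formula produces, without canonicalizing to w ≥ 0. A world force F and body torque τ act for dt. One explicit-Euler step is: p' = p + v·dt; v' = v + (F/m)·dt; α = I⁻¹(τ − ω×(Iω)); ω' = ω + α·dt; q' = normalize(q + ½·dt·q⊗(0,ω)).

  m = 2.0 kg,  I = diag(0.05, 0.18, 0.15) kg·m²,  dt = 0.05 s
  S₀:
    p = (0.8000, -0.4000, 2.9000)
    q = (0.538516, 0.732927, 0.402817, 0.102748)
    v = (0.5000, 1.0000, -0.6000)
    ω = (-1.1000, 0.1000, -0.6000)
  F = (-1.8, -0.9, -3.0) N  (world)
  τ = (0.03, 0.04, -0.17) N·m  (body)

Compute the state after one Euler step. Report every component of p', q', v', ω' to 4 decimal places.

p' = (0.8250, -0.3500, 2.8700)
q' = (0.5589, 0.7115, 0.4121, 0.1075)
v' = (0.4550, 0.9775, -0.6750)
ω' = (-1.0718, 0.1294, -0.6519)

linear accel F/m = (-0.9000, -0.4500, -1.5000)
p' = p + v·dt = (0.8250, -0.3500, 2.8700)
v' = v + a·dt = (0.4550, 0.9775, -0.6750)
(τ − ω×Iω)/I = (0.5640, 0.5889, -1.0380)
ω' = ω + α·dt = (-1.0718, 0.1294, -0.6519)
2q̇ = q⊗(0,ω) = (0.8275868, -0.8443326, 0.3805850, 0.1932818)
updated quaternion q' = (0.5589, 0.7115, 0.4121, 0.1075)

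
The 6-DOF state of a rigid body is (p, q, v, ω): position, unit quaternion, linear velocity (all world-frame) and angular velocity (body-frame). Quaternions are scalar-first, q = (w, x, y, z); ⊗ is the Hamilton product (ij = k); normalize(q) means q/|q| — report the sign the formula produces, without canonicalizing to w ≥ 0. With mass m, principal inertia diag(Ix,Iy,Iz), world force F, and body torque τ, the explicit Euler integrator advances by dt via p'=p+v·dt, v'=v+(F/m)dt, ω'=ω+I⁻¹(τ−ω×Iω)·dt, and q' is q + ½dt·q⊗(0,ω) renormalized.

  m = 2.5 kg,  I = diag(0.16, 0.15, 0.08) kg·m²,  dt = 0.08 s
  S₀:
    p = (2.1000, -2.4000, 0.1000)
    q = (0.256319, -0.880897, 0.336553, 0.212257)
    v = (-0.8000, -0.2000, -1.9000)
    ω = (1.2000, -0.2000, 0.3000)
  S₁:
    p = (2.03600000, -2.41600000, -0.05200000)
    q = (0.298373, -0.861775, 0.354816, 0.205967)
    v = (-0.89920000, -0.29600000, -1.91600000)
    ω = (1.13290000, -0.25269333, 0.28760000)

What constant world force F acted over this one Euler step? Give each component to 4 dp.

velocity change Δv = (-0.09920000, -0.09600000, -0.01600000)
m·(v₁−v₀)/dt = (-3.1000, -3.0000, -0.5000)

F = (-3.1000, -3.0000, -0.5000)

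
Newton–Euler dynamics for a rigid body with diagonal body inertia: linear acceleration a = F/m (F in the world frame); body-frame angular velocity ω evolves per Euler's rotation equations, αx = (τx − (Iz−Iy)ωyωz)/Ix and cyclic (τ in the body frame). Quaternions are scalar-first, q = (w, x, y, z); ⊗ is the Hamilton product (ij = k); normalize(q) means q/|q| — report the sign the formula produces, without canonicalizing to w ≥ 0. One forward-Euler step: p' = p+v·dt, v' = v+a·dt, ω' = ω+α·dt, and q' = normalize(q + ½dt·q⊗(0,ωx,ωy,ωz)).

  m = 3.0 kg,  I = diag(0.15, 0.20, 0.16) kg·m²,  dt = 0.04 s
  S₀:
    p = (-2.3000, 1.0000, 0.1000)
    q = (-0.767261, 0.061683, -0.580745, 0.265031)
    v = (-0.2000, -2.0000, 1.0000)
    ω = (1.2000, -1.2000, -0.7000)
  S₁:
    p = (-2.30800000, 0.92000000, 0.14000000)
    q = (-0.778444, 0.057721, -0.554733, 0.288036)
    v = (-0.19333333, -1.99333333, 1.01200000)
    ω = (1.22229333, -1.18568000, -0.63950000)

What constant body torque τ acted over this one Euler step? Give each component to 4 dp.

τ = (0.0500, 0.0800, 0.1700)

Δω = ω₁−ω₀ = (0.02229333, 0.01432000, 0.06050000)
gyro term ω₀×Iω₀ = (-0.0336, 0.0084, -0.0720)
τ = I·(Δω/dt) + ω₀×(Iω₀) = (0.0500, 0.0800, 0.1700)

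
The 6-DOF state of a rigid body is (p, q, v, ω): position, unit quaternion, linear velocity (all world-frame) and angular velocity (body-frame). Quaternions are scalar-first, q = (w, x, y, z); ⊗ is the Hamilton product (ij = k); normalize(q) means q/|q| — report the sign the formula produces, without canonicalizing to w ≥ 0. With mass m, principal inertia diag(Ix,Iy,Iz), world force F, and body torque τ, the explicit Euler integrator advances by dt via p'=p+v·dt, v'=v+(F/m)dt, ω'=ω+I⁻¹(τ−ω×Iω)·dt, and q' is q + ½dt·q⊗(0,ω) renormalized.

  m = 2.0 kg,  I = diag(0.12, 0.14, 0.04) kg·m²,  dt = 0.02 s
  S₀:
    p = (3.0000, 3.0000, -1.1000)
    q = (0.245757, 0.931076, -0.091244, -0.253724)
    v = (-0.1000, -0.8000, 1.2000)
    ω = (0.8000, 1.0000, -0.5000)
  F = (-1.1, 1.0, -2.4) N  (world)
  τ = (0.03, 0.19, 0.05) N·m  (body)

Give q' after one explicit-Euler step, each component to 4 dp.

q⊗(0,ω) = (-0.7804788, 0.4959516, 0.5083158, 0.8811927)
q + ½dt·q⊗(0,ω), renormalized = (0.2379, 0.9359, -0.0862, -0.2449)

q' = (0.2379, 0.9359, -0.0862, -0.2449)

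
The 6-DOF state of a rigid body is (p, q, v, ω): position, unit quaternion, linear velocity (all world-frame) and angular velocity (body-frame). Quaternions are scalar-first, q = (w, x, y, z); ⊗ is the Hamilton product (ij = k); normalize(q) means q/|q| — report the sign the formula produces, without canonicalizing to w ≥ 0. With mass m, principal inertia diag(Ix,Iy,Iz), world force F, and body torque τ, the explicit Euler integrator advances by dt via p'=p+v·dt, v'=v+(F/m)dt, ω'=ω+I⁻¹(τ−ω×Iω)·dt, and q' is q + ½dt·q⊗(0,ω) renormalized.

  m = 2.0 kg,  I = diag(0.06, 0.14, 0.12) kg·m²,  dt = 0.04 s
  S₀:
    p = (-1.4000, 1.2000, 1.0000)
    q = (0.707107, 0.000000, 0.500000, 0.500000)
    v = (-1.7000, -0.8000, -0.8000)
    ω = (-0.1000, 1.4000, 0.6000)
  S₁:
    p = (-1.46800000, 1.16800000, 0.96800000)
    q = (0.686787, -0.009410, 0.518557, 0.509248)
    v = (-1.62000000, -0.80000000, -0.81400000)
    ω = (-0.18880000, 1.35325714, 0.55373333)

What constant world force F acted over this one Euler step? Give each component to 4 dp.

F = (4.0000, 0.0000, -0.7000)

velocity change Δv = (0.08000000, 0.00000000, -0.01400000)
applied force F = (4.0000, 0.0000, -0.7000)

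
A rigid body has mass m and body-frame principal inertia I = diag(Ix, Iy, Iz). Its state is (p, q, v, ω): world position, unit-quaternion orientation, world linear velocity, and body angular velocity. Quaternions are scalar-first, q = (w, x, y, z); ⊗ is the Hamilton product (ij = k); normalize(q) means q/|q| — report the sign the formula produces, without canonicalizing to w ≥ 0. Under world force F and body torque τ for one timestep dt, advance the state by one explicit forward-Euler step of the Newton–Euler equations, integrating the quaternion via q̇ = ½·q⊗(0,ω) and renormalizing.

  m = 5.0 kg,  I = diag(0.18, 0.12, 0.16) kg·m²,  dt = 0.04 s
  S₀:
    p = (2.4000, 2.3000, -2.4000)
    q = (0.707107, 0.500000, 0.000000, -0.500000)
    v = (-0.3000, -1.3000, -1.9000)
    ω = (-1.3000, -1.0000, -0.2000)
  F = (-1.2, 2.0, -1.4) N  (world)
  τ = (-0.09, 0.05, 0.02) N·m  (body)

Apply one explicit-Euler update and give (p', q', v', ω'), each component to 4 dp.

gyro term ω×Iω = (0.0080, 0.0052, -0.0780)
α = I⁻¹(τ − ω×Iω) = (-0.5444, 0.3733, 0.6125)
ω' = ω + α·dt = (-1.3218, -0.9851, -0.1755)
2q̇ = q⊗(0,ω) = (0.5500000, -1.4192391, 0.0428930, -0.6414214)
q + ½dt·q⊗(0,ω), renormalized = (0.7177, 0.4714, 0.0009, -0.5125)
linear accel F/m = (-0.2400, 0.4000, -0.2800)
new position p' = (2.3880, 2.2480, -2.4760)
new velocity v' = (-0.3096, -1.2840, -1.9112)

p' = (2.3880, 2.2480, -2.4760)
q' = (0.7177, 0.4714, 0.0009, -0.5125)
v' = (-0.3096, -1.2840, -1.9112)
ω' = (-1.3218, -0.9851, -0.1755)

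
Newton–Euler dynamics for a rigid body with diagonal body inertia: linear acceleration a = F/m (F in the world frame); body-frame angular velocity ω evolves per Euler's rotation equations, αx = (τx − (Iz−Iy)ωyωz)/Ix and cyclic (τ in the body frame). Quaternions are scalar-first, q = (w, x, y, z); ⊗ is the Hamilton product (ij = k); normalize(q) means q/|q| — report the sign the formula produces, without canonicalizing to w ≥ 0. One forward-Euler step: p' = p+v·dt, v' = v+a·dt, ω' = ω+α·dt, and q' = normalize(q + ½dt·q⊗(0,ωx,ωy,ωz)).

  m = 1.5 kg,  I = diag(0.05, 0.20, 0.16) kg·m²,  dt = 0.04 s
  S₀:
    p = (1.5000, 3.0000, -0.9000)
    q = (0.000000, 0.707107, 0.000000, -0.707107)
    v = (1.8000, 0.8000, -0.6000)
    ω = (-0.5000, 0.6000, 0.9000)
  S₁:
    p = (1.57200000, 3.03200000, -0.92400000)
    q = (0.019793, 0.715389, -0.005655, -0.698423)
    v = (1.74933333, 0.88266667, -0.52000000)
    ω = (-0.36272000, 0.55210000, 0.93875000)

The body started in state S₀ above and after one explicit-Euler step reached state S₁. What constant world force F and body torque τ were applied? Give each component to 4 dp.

F = (-1.9000, 3.1000, 3.0000)
τ = (0.1500, -0.1900, 0.1100)

velocity change Δv = (-0.05066667, 0.08266667, 0.08000000)
F = m·Δv/dt = (-1.9000, 3.1000, 3.0000)
rate change Δω = (0.13728000, -0.04790000, 0.03875000)
applied torque τ = (0.1500, -0.1900, 0.1100)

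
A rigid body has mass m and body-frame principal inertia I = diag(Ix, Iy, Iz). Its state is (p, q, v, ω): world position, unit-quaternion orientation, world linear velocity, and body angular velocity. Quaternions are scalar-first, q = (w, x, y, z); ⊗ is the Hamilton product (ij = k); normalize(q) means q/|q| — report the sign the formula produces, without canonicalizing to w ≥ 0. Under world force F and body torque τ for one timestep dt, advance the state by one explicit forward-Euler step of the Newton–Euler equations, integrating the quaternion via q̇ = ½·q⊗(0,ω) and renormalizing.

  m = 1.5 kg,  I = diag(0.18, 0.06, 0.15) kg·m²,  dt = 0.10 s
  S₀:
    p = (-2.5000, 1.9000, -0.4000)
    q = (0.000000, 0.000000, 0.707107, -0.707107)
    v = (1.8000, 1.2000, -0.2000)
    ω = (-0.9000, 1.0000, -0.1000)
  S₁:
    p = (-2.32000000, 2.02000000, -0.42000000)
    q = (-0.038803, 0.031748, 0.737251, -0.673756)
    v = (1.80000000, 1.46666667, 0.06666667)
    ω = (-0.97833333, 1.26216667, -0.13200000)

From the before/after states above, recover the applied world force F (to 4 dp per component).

F = (0.0000, 4.0000, 4.0000)

Δv = v₁−v₀ = (0.00000000, 0.26666667, 0.26666667)
applied force F = (0.0000, 4.0000, 4.0000)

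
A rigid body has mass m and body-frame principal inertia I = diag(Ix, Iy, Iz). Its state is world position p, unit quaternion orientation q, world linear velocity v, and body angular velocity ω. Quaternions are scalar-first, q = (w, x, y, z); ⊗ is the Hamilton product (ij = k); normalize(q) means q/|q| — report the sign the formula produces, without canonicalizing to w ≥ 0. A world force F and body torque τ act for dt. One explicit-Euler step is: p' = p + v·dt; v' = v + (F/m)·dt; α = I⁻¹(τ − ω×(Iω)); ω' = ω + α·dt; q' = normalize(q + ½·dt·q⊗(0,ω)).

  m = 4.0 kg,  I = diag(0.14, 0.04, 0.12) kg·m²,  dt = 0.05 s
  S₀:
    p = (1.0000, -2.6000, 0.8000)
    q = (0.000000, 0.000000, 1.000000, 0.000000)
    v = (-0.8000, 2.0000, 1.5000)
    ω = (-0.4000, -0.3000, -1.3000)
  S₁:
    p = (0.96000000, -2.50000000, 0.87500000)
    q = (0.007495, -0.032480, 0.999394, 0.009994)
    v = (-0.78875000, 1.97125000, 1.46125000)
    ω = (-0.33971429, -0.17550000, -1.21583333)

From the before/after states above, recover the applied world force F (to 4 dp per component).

v₁ − v₀ = (0.01125000, -0.02875000, -0.03875000)
applied force F = (0.9000, -2.3000, -3.1000)

F = (0.9000, -2.3000, -3.1000)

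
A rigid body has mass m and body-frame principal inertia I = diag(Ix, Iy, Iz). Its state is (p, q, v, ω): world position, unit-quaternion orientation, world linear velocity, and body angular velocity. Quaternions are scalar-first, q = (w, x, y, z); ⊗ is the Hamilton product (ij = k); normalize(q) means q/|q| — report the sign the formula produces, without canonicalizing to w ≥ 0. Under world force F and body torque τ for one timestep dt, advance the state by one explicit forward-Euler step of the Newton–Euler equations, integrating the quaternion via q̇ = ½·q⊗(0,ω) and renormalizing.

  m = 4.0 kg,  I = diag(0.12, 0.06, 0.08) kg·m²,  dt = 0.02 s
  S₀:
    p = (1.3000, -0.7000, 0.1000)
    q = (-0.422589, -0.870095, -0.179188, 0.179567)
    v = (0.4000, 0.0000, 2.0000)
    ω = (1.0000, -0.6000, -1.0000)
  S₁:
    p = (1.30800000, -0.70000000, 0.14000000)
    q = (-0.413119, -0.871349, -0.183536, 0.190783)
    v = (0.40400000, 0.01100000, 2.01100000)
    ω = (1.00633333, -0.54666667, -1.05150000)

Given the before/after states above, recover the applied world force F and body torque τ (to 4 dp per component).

Δω = ω₁−ω₀ = (0.00633333, 0.05333333, -0.05150000)
precession coupling = (0.0120, -0.0400, 0.0360)
applied torque τ = (0.0500, 0.1200, -0.1700)
velocity change Δv = (0.00400000, 0.01100000, 0.01100000)
applied force F = (0.8000, 2.2000, 2.2000)

F = (0.8000, 2.2000, 2.2000)
τ = (0.0500, 0.1200, -0.1700)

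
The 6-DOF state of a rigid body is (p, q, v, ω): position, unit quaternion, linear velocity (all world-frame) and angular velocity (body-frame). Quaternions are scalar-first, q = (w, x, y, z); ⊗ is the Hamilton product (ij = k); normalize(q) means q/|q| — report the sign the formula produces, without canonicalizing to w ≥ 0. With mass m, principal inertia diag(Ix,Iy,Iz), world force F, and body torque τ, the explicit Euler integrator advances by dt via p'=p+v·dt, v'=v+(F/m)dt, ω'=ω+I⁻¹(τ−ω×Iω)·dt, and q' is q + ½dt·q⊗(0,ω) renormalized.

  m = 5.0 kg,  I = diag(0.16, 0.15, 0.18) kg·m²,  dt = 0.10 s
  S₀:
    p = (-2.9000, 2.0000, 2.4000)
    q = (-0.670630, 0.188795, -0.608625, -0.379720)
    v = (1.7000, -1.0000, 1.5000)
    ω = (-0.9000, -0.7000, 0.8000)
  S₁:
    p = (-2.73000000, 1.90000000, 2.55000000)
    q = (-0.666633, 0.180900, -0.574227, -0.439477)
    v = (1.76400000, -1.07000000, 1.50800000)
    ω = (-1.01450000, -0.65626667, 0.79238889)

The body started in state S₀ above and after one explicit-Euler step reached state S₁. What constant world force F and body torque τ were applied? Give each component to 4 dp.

Δv = v₁−v₀ = (0.06400000, -0.07000000, 0.00800000)
m·(v₁−v₀)/dt = (3.2000, -3.5000, 0.4000)
ω₁ − ω₀ = (-0.11450000, 0.04373333, -0.00761111)
precession coupling = (-0.0168, 0.0144, -0.0063)
applied torque τ = (-0.2000, 0.0800, -0.0200)

F = (3.2000, -3.5000, 0.4000)
τ = (-0.2000, 0.0800, -0.0200)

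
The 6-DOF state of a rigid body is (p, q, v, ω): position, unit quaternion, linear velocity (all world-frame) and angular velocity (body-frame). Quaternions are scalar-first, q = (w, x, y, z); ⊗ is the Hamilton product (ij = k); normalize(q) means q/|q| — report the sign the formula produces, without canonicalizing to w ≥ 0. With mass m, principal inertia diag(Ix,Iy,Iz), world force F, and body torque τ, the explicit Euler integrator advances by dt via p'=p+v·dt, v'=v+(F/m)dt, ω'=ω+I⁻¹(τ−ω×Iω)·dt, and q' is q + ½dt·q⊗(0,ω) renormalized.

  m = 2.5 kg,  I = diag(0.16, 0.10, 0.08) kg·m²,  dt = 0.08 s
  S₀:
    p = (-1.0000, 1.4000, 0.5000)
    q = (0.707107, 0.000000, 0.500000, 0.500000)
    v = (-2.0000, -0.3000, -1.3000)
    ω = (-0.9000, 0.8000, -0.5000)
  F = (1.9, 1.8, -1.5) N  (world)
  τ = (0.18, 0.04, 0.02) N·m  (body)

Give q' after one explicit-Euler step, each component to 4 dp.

q' = (0.7002, -0.0514, 0.5039, 0.5032)

q⊗(0,ω) = (-0.1500000, -1.2863963, 0.1156856, 0.0964465)
q' = normalize(q + ½dt·q⊗(0,ω)) = (0.7002, -0.0514, 0.5039, 0.5032)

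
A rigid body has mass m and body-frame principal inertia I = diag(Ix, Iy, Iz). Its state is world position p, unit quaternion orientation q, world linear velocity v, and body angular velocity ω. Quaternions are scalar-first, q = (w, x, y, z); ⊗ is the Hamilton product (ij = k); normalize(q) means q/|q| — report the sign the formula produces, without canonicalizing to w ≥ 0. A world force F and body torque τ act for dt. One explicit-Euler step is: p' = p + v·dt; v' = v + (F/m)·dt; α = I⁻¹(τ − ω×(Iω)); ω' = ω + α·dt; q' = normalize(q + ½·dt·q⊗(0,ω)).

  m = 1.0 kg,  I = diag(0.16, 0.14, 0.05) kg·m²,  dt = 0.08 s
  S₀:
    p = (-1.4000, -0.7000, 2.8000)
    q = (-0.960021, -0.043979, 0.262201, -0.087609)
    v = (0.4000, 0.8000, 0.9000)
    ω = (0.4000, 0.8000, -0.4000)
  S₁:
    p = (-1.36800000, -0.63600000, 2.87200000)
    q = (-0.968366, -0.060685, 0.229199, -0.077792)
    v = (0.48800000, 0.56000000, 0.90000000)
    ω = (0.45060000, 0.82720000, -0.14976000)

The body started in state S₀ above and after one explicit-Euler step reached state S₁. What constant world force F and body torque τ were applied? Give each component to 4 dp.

F = (1.1000, -3.0000, 0.0000)
τ = (0.1300, 0.0300, 0.1500)

v₁ − v₀ = (0.08800000, -0.24000000, 0.00000000)
applied force F = (1.1000, -3.0000, 0.0000)
Δω = ω₁−ω₀ = (0.05060000, 0.02720000, 0.25024000)
ω₀×(Iω₀) = (0.0288, -0.0176, -0.0064)
I·α + gyro = (0.1300, 0.0300, 0.1500)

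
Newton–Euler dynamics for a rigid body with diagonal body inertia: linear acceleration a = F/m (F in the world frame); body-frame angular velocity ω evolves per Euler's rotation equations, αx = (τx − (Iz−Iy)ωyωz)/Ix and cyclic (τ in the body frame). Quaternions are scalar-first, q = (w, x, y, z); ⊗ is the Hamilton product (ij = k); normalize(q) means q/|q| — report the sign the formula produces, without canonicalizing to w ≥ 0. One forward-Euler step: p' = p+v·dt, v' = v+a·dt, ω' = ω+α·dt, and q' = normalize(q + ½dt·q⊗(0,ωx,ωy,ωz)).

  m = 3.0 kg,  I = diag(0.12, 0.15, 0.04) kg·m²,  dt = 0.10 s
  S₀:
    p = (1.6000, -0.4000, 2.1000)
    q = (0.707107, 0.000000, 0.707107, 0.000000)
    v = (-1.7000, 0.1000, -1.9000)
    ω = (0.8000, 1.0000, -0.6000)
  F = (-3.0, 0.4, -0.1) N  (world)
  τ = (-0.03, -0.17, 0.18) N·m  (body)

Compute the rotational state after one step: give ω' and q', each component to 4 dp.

gyro term ω×Iω = (0.0660, -0.0384, 0.0240)
α = I⁻¹(τ − ω×Iω) = (-0.8000, -0.8773, 3.9000)
ω + α·dt = (0.7200, 0.9123, -0.2100)
Hamilton product q⊗(0,ω) = (-0.7071070, 0.1414214, 0.7071070, -0.9899498)
q' = normalize(q + ½dt·q⊗(0,ω)) = (0.6701, 0.0071, 0.7406, -0.0494)

ω' = (0.7200, 0.9123, -0.2100)
q' = (0.6701, 0.0071, 0.7406, -0.0494)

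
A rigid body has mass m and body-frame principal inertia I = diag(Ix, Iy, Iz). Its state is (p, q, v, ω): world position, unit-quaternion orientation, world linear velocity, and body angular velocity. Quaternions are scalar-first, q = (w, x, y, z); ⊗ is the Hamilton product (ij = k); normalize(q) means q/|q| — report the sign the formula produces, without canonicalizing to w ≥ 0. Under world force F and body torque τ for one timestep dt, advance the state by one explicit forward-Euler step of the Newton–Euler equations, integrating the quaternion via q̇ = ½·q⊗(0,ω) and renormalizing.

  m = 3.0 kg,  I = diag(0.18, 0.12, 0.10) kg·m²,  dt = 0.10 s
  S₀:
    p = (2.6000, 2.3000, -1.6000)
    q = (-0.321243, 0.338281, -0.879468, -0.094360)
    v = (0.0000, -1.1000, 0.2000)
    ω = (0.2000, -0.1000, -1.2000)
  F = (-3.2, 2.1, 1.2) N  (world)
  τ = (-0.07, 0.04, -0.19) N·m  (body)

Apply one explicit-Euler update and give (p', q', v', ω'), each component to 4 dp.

angular accel α = (-0.3756, 0.4933, -1.9120)
ω' = ω + α·dt = (0.1624, -0.0507, -1.3912)
q⊗(0,ω) = (-0.2688350, 0.9816770, 0.4191895, 0.5275571)
q' = normalize(q + ½dt·q⊗(0,ω)) = (-0.3341, 0.3866, -0.8569, -0.0679)
linear accel F/m = (-1.0667, 0.7000, 0.4000)
p + v·dt = (2.6000, 2.1900, -1.5800)
v + (F/m)dt = (-0.1067, -1.0300, 0.2400)

p' = (2.6000, 2.1900, -1.5800)
q' = (-0.3341, 0.3866, -0.8569, -0.0679)
v' = (-0.1067, -1.0300, 0.2400)
ω' = (0.1624, -0.0507, -1.3912)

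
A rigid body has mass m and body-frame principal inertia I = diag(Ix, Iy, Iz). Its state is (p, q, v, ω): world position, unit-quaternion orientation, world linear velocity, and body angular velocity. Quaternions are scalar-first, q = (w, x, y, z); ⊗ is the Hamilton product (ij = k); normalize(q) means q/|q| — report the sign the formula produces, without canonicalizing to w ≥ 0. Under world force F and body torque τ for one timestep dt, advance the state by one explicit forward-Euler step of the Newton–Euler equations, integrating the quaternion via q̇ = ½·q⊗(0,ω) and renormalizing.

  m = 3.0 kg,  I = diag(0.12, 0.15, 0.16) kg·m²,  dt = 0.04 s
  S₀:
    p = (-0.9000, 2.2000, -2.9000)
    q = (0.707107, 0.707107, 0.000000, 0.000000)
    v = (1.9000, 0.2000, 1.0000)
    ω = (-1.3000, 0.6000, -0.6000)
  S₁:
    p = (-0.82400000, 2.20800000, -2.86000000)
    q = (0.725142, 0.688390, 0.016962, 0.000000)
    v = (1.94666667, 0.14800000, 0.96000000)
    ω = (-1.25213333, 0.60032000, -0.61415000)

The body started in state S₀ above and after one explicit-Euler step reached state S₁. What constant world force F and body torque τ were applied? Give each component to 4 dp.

F = (3.5000, -3.9000, -3.0000)
τ = (0.1400, -0.0300, -0.0800)

v₁ − v₀ = (0.04666667, -0.05200000, -0.04000000)
m·(v₁−v₀)/dt = (3.5000, -3.9000, -3.0000)
Δω = ω₁−ω₀ = (0.04786667, 0.00032000, -0.01415000)
ω₀×(Iω₀) = (-0.0036, -0.0312, -0.0234)
applied torque τ = (0.1400, -0.0300, -0.0800)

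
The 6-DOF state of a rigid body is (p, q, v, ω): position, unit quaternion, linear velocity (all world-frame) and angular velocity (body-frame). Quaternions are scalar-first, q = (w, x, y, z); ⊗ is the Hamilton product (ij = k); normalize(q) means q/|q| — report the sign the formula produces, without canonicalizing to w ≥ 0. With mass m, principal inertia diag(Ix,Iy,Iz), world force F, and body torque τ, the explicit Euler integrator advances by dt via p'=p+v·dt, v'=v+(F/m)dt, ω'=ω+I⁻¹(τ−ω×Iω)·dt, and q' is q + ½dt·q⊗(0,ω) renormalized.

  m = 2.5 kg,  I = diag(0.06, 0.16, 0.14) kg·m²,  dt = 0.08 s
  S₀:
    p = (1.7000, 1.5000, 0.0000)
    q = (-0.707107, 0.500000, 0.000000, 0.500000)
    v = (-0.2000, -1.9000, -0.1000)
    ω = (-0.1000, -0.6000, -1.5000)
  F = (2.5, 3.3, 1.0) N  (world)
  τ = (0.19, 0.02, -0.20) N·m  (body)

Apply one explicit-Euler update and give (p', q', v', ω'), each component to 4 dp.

new position p' = (1.6840, 1.3480, -0.0080)
new velocity v' = (-0.1200, -1.7944, -0.0680)
precession coupling ω×(Iω) = (-0.0180, -0.0120, 0.0060)
α = I⁻¹(τ − ω×Iω) = (3.4667, 0.2000, -1.4714)
ω' = ω + α·dt = (0.1773, -0.5840, -1.6177)
2q̇ = q⊗(0,ω) = (0.8000000, 0.3707107, 1.1242642, 0.7606605)
updated quaternion q' = (-0.6737, 0.5138, 0.0449, 0.5293)

p' = (1.6840, 1.3480, -0.0080)
q' = (-0.6737, 0.5138, 0.0449, 0.5293)
v' = (-0.1200, -1.7944, -0.0680)
ω' = (0.1773, -0.5840, -1.6177)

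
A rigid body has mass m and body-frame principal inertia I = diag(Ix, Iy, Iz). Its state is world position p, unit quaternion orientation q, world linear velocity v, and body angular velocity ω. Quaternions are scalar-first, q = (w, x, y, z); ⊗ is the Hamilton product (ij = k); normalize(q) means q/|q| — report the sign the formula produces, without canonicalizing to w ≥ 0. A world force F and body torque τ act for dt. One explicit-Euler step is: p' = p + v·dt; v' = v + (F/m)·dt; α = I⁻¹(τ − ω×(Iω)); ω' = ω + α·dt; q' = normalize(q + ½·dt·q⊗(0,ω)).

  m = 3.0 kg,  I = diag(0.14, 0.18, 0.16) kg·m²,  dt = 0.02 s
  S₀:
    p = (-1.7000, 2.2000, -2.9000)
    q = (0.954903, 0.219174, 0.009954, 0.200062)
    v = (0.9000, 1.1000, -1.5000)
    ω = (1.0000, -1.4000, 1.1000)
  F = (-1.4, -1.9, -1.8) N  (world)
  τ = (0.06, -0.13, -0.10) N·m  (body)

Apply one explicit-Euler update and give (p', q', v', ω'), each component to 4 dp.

p' = (-1.6820, 2.2220, -2.9300)
q' = (0.9505, 0.2316, -0.0038, 0.2074)
v' = (0.8907, 1.0873, -1.5120)
ω' = (1.0042, -1.4120, 1.0945)

gyro term ω×Iω = (0.0308, -0.0220, -0.0560)
angular accel α = (0.2086, -0.6000, -0.2750)
ω + α·dt = (1.0042, -1.4120, 1.0945)
q⊗(0,ω) = (-0.4253066, 1.2459392, -1.3778936, 0.7335957)
q + ½dt·q⊗(0,ω), renormalized = (0.9505, 0.2316, -0.0038, 0.2074)
a = (-0.4667, -0.6333, -0.6000)
p' = p + v·dt = (-1.6820, 2.2220, -2.9300)
v' = v + a·dt = (0.8907, 1.0873, -1.5120)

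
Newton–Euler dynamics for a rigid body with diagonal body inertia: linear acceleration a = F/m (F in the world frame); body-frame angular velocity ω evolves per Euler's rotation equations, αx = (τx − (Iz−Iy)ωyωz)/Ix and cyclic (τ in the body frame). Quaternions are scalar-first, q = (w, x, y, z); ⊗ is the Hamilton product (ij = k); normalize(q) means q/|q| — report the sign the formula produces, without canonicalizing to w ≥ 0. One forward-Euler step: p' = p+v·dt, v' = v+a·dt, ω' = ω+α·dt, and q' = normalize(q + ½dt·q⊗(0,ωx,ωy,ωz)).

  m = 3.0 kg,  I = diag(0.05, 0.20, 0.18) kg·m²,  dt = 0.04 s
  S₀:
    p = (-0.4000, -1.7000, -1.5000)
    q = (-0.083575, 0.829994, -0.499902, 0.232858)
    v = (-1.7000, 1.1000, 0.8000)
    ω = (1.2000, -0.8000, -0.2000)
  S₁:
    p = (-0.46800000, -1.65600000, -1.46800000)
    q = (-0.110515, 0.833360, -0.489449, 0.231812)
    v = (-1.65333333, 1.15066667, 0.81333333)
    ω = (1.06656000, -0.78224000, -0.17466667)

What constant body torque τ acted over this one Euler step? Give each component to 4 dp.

rate change Δω = (-0.13344000, 0.01776000, 0.02533333)
τ = I·(Δω/dt) + ω₀×(Iω₀) = (-0.1700, 0.1200, -0.0300)

τ = (-0.1700, 0.1200, -0.0300)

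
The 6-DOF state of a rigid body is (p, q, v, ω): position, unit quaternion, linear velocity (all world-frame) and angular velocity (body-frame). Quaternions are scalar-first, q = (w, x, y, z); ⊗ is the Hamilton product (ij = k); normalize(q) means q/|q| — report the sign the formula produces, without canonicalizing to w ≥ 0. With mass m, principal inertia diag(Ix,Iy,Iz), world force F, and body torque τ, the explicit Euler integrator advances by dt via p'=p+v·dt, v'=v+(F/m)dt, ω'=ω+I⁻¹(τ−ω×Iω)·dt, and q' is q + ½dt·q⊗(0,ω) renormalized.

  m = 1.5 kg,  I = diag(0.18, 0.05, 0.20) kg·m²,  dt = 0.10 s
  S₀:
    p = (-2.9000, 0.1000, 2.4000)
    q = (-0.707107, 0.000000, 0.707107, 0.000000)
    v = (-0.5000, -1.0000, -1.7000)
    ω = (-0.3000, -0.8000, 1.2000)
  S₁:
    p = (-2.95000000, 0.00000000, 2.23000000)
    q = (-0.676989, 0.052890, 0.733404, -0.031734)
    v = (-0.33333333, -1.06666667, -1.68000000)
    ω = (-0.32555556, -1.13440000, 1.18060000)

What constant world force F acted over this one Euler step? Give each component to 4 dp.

Δv = v₁−v₀ = (0.16666667, -0.06666667, 0.02000000)
F = m·Δv/dt = (2.5000, -1.0000, 0.3000)

F = (2.5000, -1.0000, 0.3000)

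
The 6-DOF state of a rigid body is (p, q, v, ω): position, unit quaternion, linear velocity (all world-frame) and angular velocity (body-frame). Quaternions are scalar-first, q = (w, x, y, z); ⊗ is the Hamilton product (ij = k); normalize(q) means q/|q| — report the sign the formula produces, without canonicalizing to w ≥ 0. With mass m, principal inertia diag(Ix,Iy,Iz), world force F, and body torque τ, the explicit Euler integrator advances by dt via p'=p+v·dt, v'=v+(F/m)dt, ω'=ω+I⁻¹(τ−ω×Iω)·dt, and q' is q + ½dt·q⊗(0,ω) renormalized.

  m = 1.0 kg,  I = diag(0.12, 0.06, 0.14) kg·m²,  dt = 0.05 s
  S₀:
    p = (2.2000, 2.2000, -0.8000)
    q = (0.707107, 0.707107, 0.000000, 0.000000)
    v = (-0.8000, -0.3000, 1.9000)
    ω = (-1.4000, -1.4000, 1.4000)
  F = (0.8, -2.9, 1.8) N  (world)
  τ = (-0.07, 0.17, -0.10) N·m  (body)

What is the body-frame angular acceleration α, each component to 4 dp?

α = (0.7233, 2.1800, 0.1257)

gyro term ω×Iω = (-0.1568, 0.0392, -0.1176)
(τ − ω×Iω)/I = (0.7233, 2.1800, 0.1257)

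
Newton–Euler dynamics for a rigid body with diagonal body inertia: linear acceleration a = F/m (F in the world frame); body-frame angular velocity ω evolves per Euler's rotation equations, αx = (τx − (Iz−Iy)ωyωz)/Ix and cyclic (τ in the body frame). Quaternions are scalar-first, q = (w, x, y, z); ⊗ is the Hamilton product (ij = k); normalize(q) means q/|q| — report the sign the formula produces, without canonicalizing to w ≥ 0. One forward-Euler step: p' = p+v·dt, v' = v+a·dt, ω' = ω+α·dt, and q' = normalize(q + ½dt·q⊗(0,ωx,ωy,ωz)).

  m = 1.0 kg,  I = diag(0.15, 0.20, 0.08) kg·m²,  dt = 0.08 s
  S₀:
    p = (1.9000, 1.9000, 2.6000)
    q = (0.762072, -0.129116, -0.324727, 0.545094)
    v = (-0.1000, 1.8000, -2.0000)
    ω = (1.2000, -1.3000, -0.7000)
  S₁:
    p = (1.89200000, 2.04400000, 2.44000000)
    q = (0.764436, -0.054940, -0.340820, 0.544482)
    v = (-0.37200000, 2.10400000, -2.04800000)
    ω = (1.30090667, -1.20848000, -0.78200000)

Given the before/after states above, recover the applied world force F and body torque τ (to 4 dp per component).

velocity change Δv = (-0.27200000, 0.30400000, -0.04800000)
F = m·Δv/dt = (-3.4000, 3.8000, -0.6000)
rate change Δω = (0.10090667, 0.09152000, -0.08200000)
τ = I·(Δω/dt) + ω₀×(Iω₀) = (0.0800, 0.1700, -0.1600)

F = (-3.4000, 3.8000, -0.6000)
τ = (0.0800, 0.1700, -0.1600)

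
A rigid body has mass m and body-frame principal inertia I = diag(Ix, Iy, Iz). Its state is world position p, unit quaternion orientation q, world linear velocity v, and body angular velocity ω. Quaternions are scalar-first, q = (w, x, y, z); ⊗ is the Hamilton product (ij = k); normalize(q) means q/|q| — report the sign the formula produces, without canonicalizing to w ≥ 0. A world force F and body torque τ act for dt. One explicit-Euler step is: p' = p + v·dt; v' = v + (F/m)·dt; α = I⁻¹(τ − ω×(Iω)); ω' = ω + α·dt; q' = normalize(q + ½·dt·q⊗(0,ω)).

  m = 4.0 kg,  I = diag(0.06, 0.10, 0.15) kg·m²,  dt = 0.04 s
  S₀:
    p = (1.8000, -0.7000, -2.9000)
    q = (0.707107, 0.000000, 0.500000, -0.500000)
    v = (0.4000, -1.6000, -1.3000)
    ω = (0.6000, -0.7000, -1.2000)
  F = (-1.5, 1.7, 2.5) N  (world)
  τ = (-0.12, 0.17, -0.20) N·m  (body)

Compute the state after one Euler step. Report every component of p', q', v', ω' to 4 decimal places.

p' = (1.8160, -0.7640, -2.9520)
q' = (0.7018, -0.0105, 0.4839, -0.5227)
v' = (0.3850, -1.5830, -1.2750)
ω' = (0.4920, -0.6579, -1.2489)

precession coupling ω×(Iω) = (0.0420, 0.0648, -0.0168)
α = I⁻¹(τ − ω×Iω) = (-2.7000, 1.0520, -1.2213)
ω + α·dt = (0.4920, -0.6579, -1.2489)
q⊗(0,ω) = (-0.2500000, -0.5257358, -0.7949749, -1.1485284)
updated quaternion q' = (0.7018, -0.0105, 0.4839, -0.5227)
p + v·dt = (1.8160, -0.7640, -2.9520)
v + (F/m)dt = (0.3850, -1.5830, -1.2750)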